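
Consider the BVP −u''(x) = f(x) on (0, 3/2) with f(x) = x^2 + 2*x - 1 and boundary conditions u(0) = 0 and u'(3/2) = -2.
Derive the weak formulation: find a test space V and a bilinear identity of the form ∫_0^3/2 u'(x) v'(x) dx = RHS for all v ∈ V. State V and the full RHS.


V = {v ∈ H^1(0, 3/2) : v(0) = 0} (test functions vanish at x = 0 where u is specified); weak form: ∫_0^3/2 u'v' dx = ∫_0^3/2 (x^2 + 2*x - 1) v dx − 2·v(3/2) for all v ∈ V.

Multiply both sides by a test function v and integrate from 0 to 3/2:
  ∫_0^3/2 −u''(x) v(x) dx = ∫_0^3/2 f(x) v(x) dx.
Integrate the LHS by parts once:
  ∫_0^3/2 −u'' v dx = −[u'(x) v(x)]_0^3/2 + ∫_0^3/2 u'(x) v'(x) dx.
Thus ∫_0^3/2 u'(x) v'(x) dx = ∫_0^3/2 f(x) v(x) dx + [u'(x) v(x)]_0^3/2.
Choose V so that boundary terms are either known or forced to vanish.
Mixed BC: u(0) = 0 (Dirichlet) and u'(3/2) = -2 (Neumann). Define V = {v ∈ H^1(0, 3/2) : v(0) = 0}. Then [u' v]_0^3/2 = u'(3/2)·v(3/2) − u'(0)·0 = − 2·v(3/2).
Weak formulation: find u (satisfying any essential BC) such that ∫_0^3/2 u'(x) v'(x) dx = ∫_0^3/2 f v dx − 2·v(3/2) for all v ∈ V (Dirichlet at 0 absorbed into V; Neumann datum at x = 3/2 contributes the boundary term).
Substituting f(x) = x^2 + 2*x - 1, the right-hand side is ∫_0^3/2 (x^2 + 2*x - 1) v dx − 2·v(3/2).


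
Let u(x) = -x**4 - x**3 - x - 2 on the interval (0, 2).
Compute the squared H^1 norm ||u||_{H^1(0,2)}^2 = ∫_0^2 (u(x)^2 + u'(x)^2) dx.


||u||_{H^1}^2 = 56054/63

The H^1 norm (squared) on an interval (0, L) is
  ||u||_{H^1}^2 = ∫_0^L u(x)^2 dx + ∫_0^L u'(x)^2 dx.
Compute u'(x) = -4*x**3 - 3*x**2 - 1.
Then u(x)^2 = x**8 + 2*x**7 + x**6 + 2*x**5 + 6*x**4 + 4*x**3 + x**2 + 4*x + 4 and u'(x)^2 = 16*x**6 + 24*x**5 + 9*x**4 + 8*x**3 + 6*x**2 + 1.
Integrate each monomial from 0 to 2 using ∫_0^2 c·x^n dx = c·2^(n+1)/(n+1):
  ∫_0^2 u(x)^2 dx = ∫_0^2 (x^8 + 2*x^7 + x^6 + 2*x^5 + 6*x^4 + 4*x^3 + x^2 + 4*x + 4) dx. Term by term:
    ∫_0^2 x^8 dx = 512/9;  ∫_0^2 2*x^7 dx = 64;  ∫_0^2 x^6 dx = 128/7;
    ∫_0^2 2*x^5 dx = 64/3;  ∫_0^2 6*x^4 dx = 192/5;  ∫_0^2 4*x^3 dx = 16;
    ∫_0^2 x^2 dx = 8/3;  ∫_0^2 4*x dx = 8;  ∫_0^2 4 dx = 8.
  Sum: 512/9 + 64 + 128/7 + 64/3 + 192/5 + 16 + 8/3 + 8 + 8 = 73576/315.
  ∫_0^2 u'(x)^2 dx = ∫_0^2 (16*x^6 + 24*x^5 + 9*x^4 + 8*x^3 + 6*x^2 + 1) dx. Term by term:
    ∫_0^2 16*x^6 dx = 2048/7;  ∫_0^2 24*x^5 dx = 256;  ∫_0^2 9*x^4 dx = 288/5;
    ∫_0^2 8*x^3 dx = 32;  ∫_0^2 6*x^2 dx = 16;  ∫_0^2 1 dx = 2.
  Sum: 2048/7 + 256 + 288/5 + 32 + 16 + 2 = 22966/35.
Adding: ||u||_{H^1}^2 = 73576/315 + 22966/35 = 56054/63.


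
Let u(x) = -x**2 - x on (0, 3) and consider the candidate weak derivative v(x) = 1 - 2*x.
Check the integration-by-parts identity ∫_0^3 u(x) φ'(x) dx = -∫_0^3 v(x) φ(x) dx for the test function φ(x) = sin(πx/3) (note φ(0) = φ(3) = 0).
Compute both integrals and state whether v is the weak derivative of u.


LHS = 24/π, RHS = 12/π. No, v is not the weak derivative of u.

u(x) = -x**2 - x, classical derivative u'(x) = -2*x - 1.
φ(x) = sin(πx/3), so φ'(x) = π*cos(π*x/3)/3.
Note φ(0) = φ(3) = 0, so the boundary term u·φ vanishes.
LHS = ∫_0^3 u(x) φ'(x) dx = ∫_0^3 (-π*x^2*cos(π*x/3)/3 - π*x*cos(π*x/3)/3) dx. Term by term:
  ∫_0^3 -π*x*cos(π*x/3)/3 dx = 6/π;  ∫_0^3 -π*x^2*cos(π*x/3)/3 dx = 18/π.
Sum: 6/π + 18/π = 24/π.
So LHS = 24/π.
∫_0^3 v(x) φ(x) dx = ∫_0^3 (-2*x*sin(π*x/3) + sin(π*x/3)) dx. Term by term:
  ∫_0^3 -2*x*sin(π*x/3) dx = -18/π;  ∫_0^3 sin(π*x/3) dx = 6/π.
Sum: -18/π + 6/π = -12/π.
So RHS = -∫_0^3 v(x) φ(x) dx = 12/π.
LHS − RHS = 12/π ≠ 0, so the identity fails.
(For a valid weak derivative the identity must hold for EVERY test function, in particular this one. The failure shows v is NOT the weak derivative of u.)
Correct weak derivative would be u'(x) = -2*x - 1.


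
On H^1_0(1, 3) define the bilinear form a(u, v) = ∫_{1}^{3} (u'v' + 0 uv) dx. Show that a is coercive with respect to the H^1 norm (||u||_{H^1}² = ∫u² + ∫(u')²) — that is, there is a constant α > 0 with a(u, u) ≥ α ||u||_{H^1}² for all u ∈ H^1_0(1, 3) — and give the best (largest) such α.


α = π^2/(4 + π^2)

Coercivity of a(·,·) on H^1_0(1, 3) means a(u, u) ≥ α ||u||_{H^1}² for every u ∈ H^1_0.
The interval has length L = 2, and Poincaré/coercivity depend only on L. Here a(u, u) = ∫(u')² + (0)·∫u².
Here c = 0, so a(u,u) = ∫(u')² alone. The condition a(u,u) ≥ α||u||_{H^1}² reads (1−α)∫(u')² ≥ (α−c)∫u². Any admissible α is ≤ 1 (rapidly oscillating u have ∫u²/∫(u')² → 0), and α = 1 would force 0 ≥ (1−c)∫u², impossible since c < 1; so 1−α > 0. By the sharp Poincaré inequality on H^1_0 of an interval of length L, ∫(u')² ≥ (π/L)²∫u² with equality for the first sine mode sin(π(x−x₀)/L) (x₀ the left endpoint), so the inequality holds for all u iff (1−α)(π/L)² ≥ α − c, i.e. α ≤ ((π/L)² + c)/((π/L)² + 1) = (1 + c(L/π)²)/(1 + (L/π)²). (Direct route, valid since c ≤ 0: Poincaré gives c∫u² ≥ c(L/π)²∫(u')², so a(u,u) ≥ (1 + c(L/π)²)∫(u')², while ||u||_{H^1}² ≤ (1 + (L/π)²)∫(u')²; dividing yields the same α.) With (π/L)² = π^2/4 and c = 0, the largest admissible constant is α = ((π/L)² + c)/((π/L)² + 1).
Simplifying, α = π^2/(4 + π^2).


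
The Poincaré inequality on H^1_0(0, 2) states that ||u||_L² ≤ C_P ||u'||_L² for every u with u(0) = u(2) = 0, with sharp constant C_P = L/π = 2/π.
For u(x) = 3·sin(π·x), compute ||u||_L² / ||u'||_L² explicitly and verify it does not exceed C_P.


||u||_L² / ||u'||_L² = 1/π < C_P = 2/π.

u(x) = 3·sin(π·x), so u'(x) = 3*π*cos(π*x).
Writing u(x) = A·sin(kπx/L) with A = 3 and k = 2, use ∫_0^L sin²(kπx/L) dx = L/2 and ∫_0^L cos²(kπx/L) dx = L/2.
u² = 9·sin²(π·x) and (u')² = 9*π^2·cos²(π·x), and each of sin², cos² integrates to L/2 = 1 over (0, 2).
∫_0^2 u² dx = 9, so ||u||_L² = 3.
∫_0^2 (u')² dx = 9*π^2, so ||u'||_L² = 3*π.
Ratio ||u||_L² / ||u'||_L² = 1/π.
Sharp Poincaré constant on H^1_0(0, 2) is C_P = L/π = 2/π, achieved by sin(π/2·x).
This is the k = 2 harmonic; the ratio L/(kπ) is strictly less than C_P = L/π, consistent with the sharp inequality ||u||_L² ≤ C_P ||u'||_L².


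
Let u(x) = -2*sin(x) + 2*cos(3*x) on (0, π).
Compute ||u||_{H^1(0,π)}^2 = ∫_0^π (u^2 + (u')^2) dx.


||u||_{H^1(0,π)}^2 = 24*π

u'(x) = -6*sin(3*x) - 2*cos(x).
Expand u² and (u')² and integrate term by term on (0, π), using: for integers n ≥ 1, ∫_0^π sin²(nx) dx = ∫_0^π cos²(nx) dx = π/2; for n ≠ n', ∫_0^π sin(nx)sin(n'x) dx = ∫_0^π cos(nx)cos(n'x) dx = 0; and by product-to-sum, ∫_0^π sin(nx)cos(n'x) dx = ½∫_0^π [sin((n+n')x) + sin((n−n')x)] dx, which is 0 when n+n' is even and 2n/(n²−n'²) when n+n' is odd (it need not vanish on (0, π)).
  u² squared terms: (-2)²·∫sin(x)² dx = 4·π/2 = 2*π;  (2)²·∫cos(3x)² dx = 4·π/2 = 2*π.
  u² cross terms: 2·(-2)·(2)·∫sin(x)·cos(3x) dx = -8·(0) = 0.
  So ∫_0^π u² dx = 2*π + 2*π + 0 = 4*π.
  (u')² squared terms: (-6)²·∫sin(3x)² dx = 36·π/2 = 18*π;  (-2)²·∫cos(x)² dx = 4·π/2 = 2*π.
  (u')² cross terms: 2·(-6)·(-2)·∫sin(3x)·cos(x) dx = 24·(0) = 0.
  So ∫_0^π (u')² dx = 18*π + 2*π + 0 = 20*π.
||u||_{H^1}^2 = (4*π) + (20*π) = 24*π.


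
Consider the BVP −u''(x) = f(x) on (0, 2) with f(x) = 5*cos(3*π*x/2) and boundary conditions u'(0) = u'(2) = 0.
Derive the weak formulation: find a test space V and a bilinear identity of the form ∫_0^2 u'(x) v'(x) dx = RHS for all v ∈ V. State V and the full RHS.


V = H^1(0, 2) (no boundary constraint on v; u is determined up to an additive constant); weak form: ∫_0^2 u'v' dx = ∫_0^2 (5*cos(3*π*x/2)) v dx for all v ∈ V.

Multiply both sides by a test function v and integrate from 0 to 2:
  ∫_0^2 −u''(x) v(x) dx = ∫_0^2 f(x) v(x) dx.
Integrate the LHS by parts once:
  ∫_0^2 −u'' v dx = −[u'(x) v(x)]_0^2 + ∫_0^2 u'(x) v'(x) dx.
Thus ∫_0^2 u'(x) v'(x) dx = ∫_0^2 f(x) v(x) dx + [u'(x) v(x)]_0^2.
Choose V so that boundary terms are either known or forced to vanish.
u has homogeneous Neumann: u'(0) = u'(2) = 0. So [u' v]_0^2 = 0·v(2) − 0·v(0) = 0 for any v; take V = H^1(0, 2).
Weak formulation: find u (satisfying any essential BC) such that ∫_0^2 u'(x) v'(x) dx = ∫_0^2 f v dx for all v ∈ V (homogeneous Neumann, so boundary terms vanish).
Substituting f(x) = 5*cos(3*π*x/2), the right-hand side is ∫_0^2 (5*cos(3*π*x/2)) v dx.
Compatibility check (pure Neumann): taking v ≡ 1 ∈ V gives 0 = ∫_0^2 f dx + (0) − (0), i.e. ∫_0^2 f dx must equal u'(0) − u'(2) = 0. Indeed ∫_0^2 (5*cos(3*π*x/2)) dx = 0, so the data are compatible. The solution is then unique only up to an additive constant (fix it e.g. by requiring ∫_0^2 u dx = 0).


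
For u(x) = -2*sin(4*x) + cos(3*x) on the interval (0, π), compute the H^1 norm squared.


||u||_{H^1(0,π)}^2 = -320/7 + 39*π

u'(x) = -3*sin(3*x) - 8*cos(4*x).
Expand u² and (u')² and integrate term by term on (0, π), using: for integers n ≥ 1, ∫_0^π sin²(nx) dx = ∫_0^π cos²(nx) dx = π/2; for n ≠ n', ∫_0^π sin(nx)sin(n'x) dx = ∫_0^π cos(nx)cos(n'x) dx = 0; and by product-to-sum, ∫_0^π sin(nx)cos(n'x) dx = ½∫_0^π [sin((n+n')x) + sin((n−n')x)] dx, which is 0 when n+n' is even and 2n/(n²−n'²) when n+n' is odd (it need not vanish on (0, π)).
  u² squared terms: (-2)²·∫sin(4x)² dx = 4·π/2 = 2*π;  (1)²·∫cos(3x)² dx = 1·π/2 = π/2.
  u² cross terms: 2·(-2)·(1)·∫sin(4x)·cos(3x) dx = -4·(8/7) = -32/7.
  So ∫_0^π u² dx = 2*π + π/2 − 32/7 = -32/7 + 5*π/2.
  (u')² squared terms: (-8)²·∫cos(4x)² dx = 64·π/2 = 32*π;  (-3)²·∫sin(3x)² dx = 9·π/2 = 9*π/2.
  (u')² cross terms: 2·(-8)·(-3)·∫cos(4x)·sin(3x) dx = 48·(-6/7) = -288/7.
  So ∫_0^π (u')² dx = 32*π + 9*π/2 − 288/7 = -288/7 + 73*π/2.
||u||_{H^1}^2 = (-32/7 + 5*π/2) + (-288/7 + 73*π/2) = -320/7 + 39*π.


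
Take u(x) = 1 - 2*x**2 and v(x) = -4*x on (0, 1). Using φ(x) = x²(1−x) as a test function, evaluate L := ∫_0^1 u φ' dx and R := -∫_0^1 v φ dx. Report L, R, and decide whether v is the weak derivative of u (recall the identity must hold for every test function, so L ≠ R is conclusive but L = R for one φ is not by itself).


LHS = 1/5, RHS = 1/5. Yes, v = u' weakly.

u(x) = 1 - 2*x**2, classical derivative u'(x) = -4*x.
φ(x) = x²(1−x), so φ'(x) = x*(2 - 3*x).
Note φ(0) = φ(1) = 0, so the boundary term u·φ vanishes.
LHS = ∫_0^1 u(x) φ'(x) dx = ∫_0^1 (6*x^4 - 4*x^3 - 3*x^2 + 2*x) dx. Term by term:
  ∫_0^1 6*x^4 dx = 6/5;  ∫_0^1 -4*x^3 dx = -1;  ∫_0^1 -3*x^2 dx = -1;
  ∫_0^1 2*x dx = 1.
Sum: 6/5 − 1 − 1 + 1 = 1/5.
So LHS = 1/5.
∫_0^1 v(x) φ(x) dx = ∫_0^1 (4*x^4 - 4*x^3) dx. Term by term:
  ∫_0^1 4*x^4 dx = 4/5;  ∫_0^1 -4*x^3 dx = -1.
Sum: 4/5 − 1 = -1/5.
So RHS = -∫_0^1 v(x) φ(x) dx = 1/5.
LHS = RHS, so the identity holds for this test φ.
Moreover u is smooth here and v(x) = u'(x) = -4*x pointwise, so the identity holds for every test function. Hence v is the weak derivative of u.


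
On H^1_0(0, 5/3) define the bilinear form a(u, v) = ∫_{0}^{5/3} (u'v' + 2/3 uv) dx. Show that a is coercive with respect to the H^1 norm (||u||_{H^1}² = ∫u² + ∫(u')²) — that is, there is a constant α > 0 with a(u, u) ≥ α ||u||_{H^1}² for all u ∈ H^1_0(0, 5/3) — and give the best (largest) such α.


α = (50 + 27*π^2)/(3*(25 + 9*π^2))

Coercivity of a(·,·) on H^1_0(0, 5/3) means a(u, u) ≥ α ||u||_{H^1}² for every u ∈ H^1_0.
The interval has length L = 5/3, and Poincaré/coercivity depend only on L. Here a(u, u) = ∫(u')² + (2/3)·∫u².
Here 0 < c = 2/3 < 1. The condition a(u,u) ≥ α||u||_{H^1}² reads (1−α)∫(u')² ≥ (α−c)∫u². Any admissible α is ≤ 1 (rapidly oscillating u have ∫u²/∫(u')² → 0), and α = 1 would force 0 ≥ (1−c)∫u², impossible since c < 1; so 1−α > 0. By the sharp Poincaré inequality on H^1_0 of an interval of length L, ∫(u')² ≥ (π/L)²∫u² with equality for the first sine mode sin(π(x−x₀)/L) (x₀ the left endpoint), so the inequality holds for all u iff (1−α)(π/L)² ≥ α − c, i.e. α ≤ ((π/L)² + c)/((π/L)² + 1) = (1 + c(L/π)²)/(1 + (L/π)²). With (π/L)² = 9*π^2/25 and c = 2/3, the largest admissible constant is α = ((π/L)² + c)/((π/L)² + 1).
Simplifying, α = (50 + 27*π^2)/(3*(25 + 9*π^2)).


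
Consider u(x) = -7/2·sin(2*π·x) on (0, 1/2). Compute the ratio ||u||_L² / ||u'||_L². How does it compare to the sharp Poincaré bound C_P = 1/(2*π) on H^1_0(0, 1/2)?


||u||_L² / ||u'||_L² = 1/(2*π) = C_P.

u(x) = -7/2·sin(2*π·x), so u'(x) = -7*π*cos(2*π*x).
Writing u(x) = A·sin(kπx/L) with A = -7/2 and k = 1, use ∫_0^L sin²(kπx/L) dx = L/2 and ∫_0^L cos²(kπx/L) dx = L/2.
u² = 49/4·sin²(2*π·x) and (u')² = 49*π^2·cos²(2*π·x), and each of sin², cos² integrates to L/2 = 1/4 over (0, 1/2).
∫_0^1/2 u² dx = 49/16, so ||u||_L² = 7/4.
∫_0^1/2 (u')² dx = 49*π^2/4, so ||u'||_L² = 7*π/2.
Ratio ||u||_L² / ||u'||_L² = 1/(2*π).
Sharp Poincaré constant on H^1_0(0, 1/2) is C_P = L/π = 1/(2*π), achieved by sin(2*π·x).
This is the k = 1 eigenfunction (up to amplitude), so the ratio equals the sharp Poincaré constant exactly.


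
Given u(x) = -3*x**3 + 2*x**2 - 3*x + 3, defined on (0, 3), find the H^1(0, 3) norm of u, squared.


||u||_{H^1}^2 = 348471/70

The H^1 norm (squared) on an interval (0, L) is
  ||u||_{H^1}^2 = ∫_0^L u(x)^2 dx + ∫_0^L u'(x)^2 dx.
Compute u'(x) = -9*x**2 + 4*x - 3.
Then u(x)^2 = 9*x**6 - 12*x**5 + 22*x**4 - 30*x**3 + 21*x**2 - 18*x + 9 and u'(x)^2 = 81*x**4 - 72*x**3 + 70*x**2 - 24*x + 9.
Integrate each monomial from 0 to 3 using ∫_0^3 c·x^n dx = c·3^(n+1)/(n+1):
  ∫_0^3 u(x)^2 dx = ∫_0^3 (9*x^6 - 12*x^5 + 22*x^4 - 30*x^3 + 21*x^2 - 18*x + 9) dx. Term by term:
    ∫_0^3 9*x^6 dx = 19683/7;  ∫_0^3 -12*x^5 dx = -1458;  ∫_0^3 22*x^4 dx = 5346/5;
    ∫_0^3 -30*x^3 dx = -1215/2;  ∫_0^3 21*x^2 dx = 189;  ∫_0^3 -18*x dx = -81;
    ∫_0^3 9 dx = 27.
  Sum: 19683/7 − 1458 + 5346/5 − 1215/2 + 189 − 81 + 27 = 136539/70.
  ∫_0^3 u'(x)^2 dx = ∫_0^3 (81*x^4 - 72*x^3 + 70*x^2 - 24*x + 9) dx. Term by term:
    ∫_0^3 81*x^4 dx = 19683/5;  ∫_0^3 -72*x^3 dx = -1458;  ∫_0^3 70*x^2 dx = 630;
    ∫_0^3 -24*x dx = -108;  ∫_0^3 9 dx = 27.
  Sum: 19683/5 − 1458 + 630 − 108 + 27 = 15138/5.
Adding: ||u||_{H^1}^2 = 136539/70 + 15138/5 = 348471/70.


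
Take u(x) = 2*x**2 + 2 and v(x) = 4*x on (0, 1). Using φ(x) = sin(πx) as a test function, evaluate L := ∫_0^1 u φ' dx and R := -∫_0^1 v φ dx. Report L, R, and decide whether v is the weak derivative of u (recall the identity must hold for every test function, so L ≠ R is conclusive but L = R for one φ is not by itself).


LHS = -4/π, RHS = -4/π. Yes, v = u' weakly.

u(x) = 2*x**2 + 2, classical derivative u'(x) = 4*x.
φ(x) = sin(πx), so φ'(x) = π*cos(π*x).
Note φ(0) = φ(1) = 0, so the boundary term u·φ vanishes.
LHS = ∫_0^1 u(x) φ'(x) dx = ∫_0^1 (2*π*x^2*cos(π*x) + 2*π*cos(π*x)) dx. Term by term:
  ∫_0^1 2*π*cos(π*x) dx = 0;  ∫_0^1 2*π*x^2*cos(π*x) dx = -4/π.
Sum: 0 − 4/π = -4/π.
So LHS = -4/π.
∫_0^1 v(x) φ(x) dx = ∫_0^1 (4*x*sin(π*x)) dx. Term by term:
  ∫_0^1 4*x*sin(π*x) dx = 4/π.
So RHS = -∫_0^1 v(x) φ(x) dx = -4/π.
LHS = RHS, so the identity holds for this test φ.
Moreover u is smooth here and v(x) = u'(x) = 4*x pointwise, so the identity holds for every test function. Hence v is the weak derivative of u.


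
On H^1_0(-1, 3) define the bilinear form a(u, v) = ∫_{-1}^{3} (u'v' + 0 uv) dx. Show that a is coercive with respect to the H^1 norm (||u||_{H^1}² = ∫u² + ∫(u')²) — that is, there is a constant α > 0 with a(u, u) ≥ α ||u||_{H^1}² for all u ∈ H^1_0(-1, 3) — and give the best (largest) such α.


α = π^2/(π^2 + 16)

Coercivity of a(·,·) on H^1_0(-1, 3) means a(u, u) ≥ α ||u||_{H^1}² for every u ∈ H^1_0.
The interval has length L = 4, and Poincaré/coercivity depend only on L. Here a(u, u) = ∫(u')² + (0)·∫u².
Here c = 0, so a(u,u) = ∫(u')² alone. The condition a(u,u) ≥ α||u||_{H^1}² reads (1−α)∫(u')² ≥ (α−c)∫u². Any admissible α is ≤ 1 (rapidly oscillating u have ∫u²/∫(u')² → 0), and α = 1 would force 0 ≥ (1−c)∫u², impossible since c < 1; so 1−α > 0. By the sharp Poincaré inequality on H^1_0 of an interval of length L, ∫(u')² ≥ (π/L)²∫u² with equality for the first sine mode sin(π(x−x₀)/L) (x₀ the left endpoint), so the inequality holds for all u iff (1−α)(π/L)² ≥ α − c, i.e. α ≤ ((π/L)² + c)/((π/L)² + 1) = (1 + c(L/π)²)/(1 + (L/π)²). (Direct route, valid since c ≤ 0: Poincaré gives c∫u² ≥ c(L/π)²∫(u')², so a(u,u) ≥ (1 + c(L/π)²)∫(u')², while ||u||_{H^1}² ≤ (1 + (L/π)²)∫(u')²; dividing yields the same α.) With (π/L)² = π^2/16 and c = 0, the largest admissible constant is α = ((π/L)² + c)/((π/L)² + 1).
Simplifying, α = π^2/(π^2 + 16).


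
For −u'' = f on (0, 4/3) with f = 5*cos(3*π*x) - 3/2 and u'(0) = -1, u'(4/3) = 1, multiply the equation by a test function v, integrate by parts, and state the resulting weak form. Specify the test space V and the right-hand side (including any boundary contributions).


V = H^1(0, 4/3) (v unrestricted at boundary; u is determined up to an additive constant); weak form: ∫_0^4/3 u'v' dx = ∫_0^4/3 (5*cos(3*π*x) - 3/2) v dx + v(4/3) + v(0) for all v ∈ V.

Multiply both sides by a test function v and integrate from 0 to 4/3:
  ∫_0^4/3 −u''(x) v(x) dx = ∫_0^4/3 f(x) v(x) dx.
Integrate the LHS by parts once:
  ∫_0^4/3 −u'' v dx = −[u'(x) v(x)]_0^4/3 + ∫_0^4/3 u'(x) v'(x) dx.
Thus ∫_0^4/3 u'(x) v'(x) dx = ∫_0^4/3 f(x) v(x) dx + [u'(x) v(x)]_0^4/3.
Choose V so that boundary terms are either known or forced to vanish.
u has inhomogeneous Neumann u'(0) = -1, u'(4/3) = 1. [u' v]_0^4/3 = (1)·v(4/3) − (-1)·v(0) = v(4/3) + v(0). Take V = H^1(0, 4/3); boundary term becomes part of RHS.
Weak formulation: find u (satisfying any essential BC) such that ∫_0^4/3 u'(x) v'(x) dx = ∫_0^4/3 f v dx + v(4/3) + v(0) for all v ∈ V (Neumann data are natural BCs: they enter the RHS as boundary terms).
Substituting f(x) = 5*cos(3*π*x) - 3/2, the right-hand side is ∫_0^4/3 (5*cos(3*π*x) - 3/2) v dx + v(4/3) + v(0).
Compatibility check (pure Neumann): taking v ≡ 1 ∈ V gives 0 = ∫_0^4/3 f dx + (1) − (-1), i.e. ∫_0^4/3 f dx must equal u'(0) − u'(4/3) = -2. Indeed ∫_0^4/3 (5*cos(3*π*x) - 3/2) dx = -2, so the data are compatible. The solution is then unique only up to an additive constant (fix it e.g. by requiring ∫_0^4/3 u dx = 0).


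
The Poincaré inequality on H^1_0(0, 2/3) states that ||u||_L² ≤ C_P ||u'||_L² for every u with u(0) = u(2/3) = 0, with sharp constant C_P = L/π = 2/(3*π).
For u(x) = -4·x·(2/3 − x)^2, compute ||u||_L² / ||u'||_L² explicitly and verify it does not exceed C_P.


||u||_L² / ||u'||_L² = sqrt(14)/21 < C_P = 2/(3*π).

u(x) = -4·x·(2/3 − x)^2, so u'(x) = -12*x^2 + 32*x/3 - 16/9.
u(x) = -4·x·(2/3 − x)^2 vanishes at x = 0 and x = 2/3, so u ∈ H^1_0(0, 2/3). Differentiate via the product rule and integrate the resulting polynomials term by term.
  ∫_0^2/3 u² dx = ∫_0^2/3 (16*x^6 - 128*x^5/3 + 128*x^4/3 - 512*x^3/27 + 256*x^2/81) dx. Term by term:
    ∫_0^2/3 16*x^6 dx = 2048/15309;  ∫_0^2/3 -128*x^5/3 dx = -4096/6561;  ∫_0^2/3 128*x^4/3 dx = 4096/3645;
    ∫_0^2/3 -512*x^3/27 dx = -2048/2187;  ∫_0^2/3 256*x^2/81 dx = 2048/6561.
  Sum: 2048/15309 − 4096/6561 + 4096/3645 − 2048/2187 + 2048/6561 = 2048/229635.
  ∫_0^2/3 (u')² dx = ∫_0^2/3 (144*x^4 - 256*x^3 + 1408*x^2/9 - 1024*x/27 + 256/81) dx. Term by term:
    ∫_0^2/3 144*x^4 dx = 512/135;  ∫_0^2/3 -256*x^3 dx = -1024/81;  ∫_0^2/3 1408*x^2/9 dx = 11264/729;
    ∫_0^2/3 -1024*x/27 dx = -2048/243;  ∫_0^2/3 256/81 dx = 512/243.
  Sum: 512/135 − 1024/81 + 11264/729 − 2048/243 + 512/243 = 1024/3645.
∫_0^2/3 u² dx = 2048/229635, so ||u||_L² = 32*sqrt(70)/2835.
∫_0^2/3 (u')² dx = 1024/3645, so ||u'||_L² = 32*sqrt(5)/135.
Ratio ||u||_L² / ||u'||_L² = sqrt(14)/21.
Sharp Poincaré constant on H^1_0(0, 2/3) is C_P = L/π = 2/(3*π), achieved by sin(3*π/2·x).
A polynomial bump cannot attain the sharp Poincaré constant (only the first sine eigenfunction does), so the ratio is strictly less than C_P, consistent with ||u||_L² ≤ C_P ||u'||_L².


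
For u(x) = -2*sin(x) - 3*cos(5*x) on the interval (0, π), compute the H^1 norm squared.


||u||_{H^1(0,π)}^2 = 121*π

u'(x) = 15*sin(5*x) - 2*cos(x).
Expand u² and (u')² and integrate term by term on (0, π), using: for integers n ≥ 1, ∫_0^π sin²(nx) dx = ∫_0^π cos²(nx) dx = π/2; for n ≠ n', ∫_0^π sin(nx)sin(n'x) dx = ∫_0^π cos(nx)cos(n'x) dx = 0; and by product-to-sum, ∫_0^π sin(nx)cos(n'x) dx = ½∫_0^π [sin((n+n')x) + sin((n−n')x)] dx, which is 0 when n+n' is even and 2n/(n²−n'²) when n+n' is odd (it need not vanish on (0, π)).
  u² squared terms: (-3)²·∫cos(5x)² dx = 9·π/2 = 9*π/2;  (-2)²·∫sin(x)² dx = 4·π/2 = 2*π.
  u² cross terms: 2·(-3)·(-2)·∫cos(5x)·sin(x) dx = 12·(0) = 0.
  So ∫_0^π u² dx = 9*π/2 + 2*π + 0 = 13*π/2.
  (u')² squared terms: (-2)²·∫cos(x)² dx = 4·π/2 = 2*π;  (15)²·∫sin(5x)² dx = 225·π/2 = 225*π/2.
  (u')² cross terms: 2·(-2)·(15)·∫cos(x)·sin(5x) dx = -60·(0) = 0.
  So ∫_0^π (u')² dx = 2*π + 225*π/2 + 0 = 229*π/2.
||u||_{H^1}^2 = (13*π/2) + (229*π/2) = 121*π.


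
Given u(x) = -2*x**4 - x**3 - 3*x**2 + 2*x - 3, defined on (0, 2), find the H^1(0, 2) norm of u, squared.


||u||_{H^1}^2 = 139666/45

The H^1 norm (squared) on an interval (0, L) is
  ||u||_{H^1}^2 = ∫_0^L u(x)^2 dx + ∫_0^L u'(x)^2 dx.
Compute u'(x) = -8*x**3 - 3*x**2 - 6*x + 2.
Then u(x)^2 = 4*x**8 + 4*x**7 + 13*x**6 - 2*x**5 + 17*x**4 - 6*x**3 + 22*x**2 - 12*x + 9 and u'(x)^2 = 64*x**6 + 48*x**5 + 105*x**4 + 4*x**3 + 24*x**2 - 24*x + 4.
Integrate each monomial from 0 to 2 using ∫_0^2 c·x^n dx = c·2^(n+1)/(n+1):
  ∫_0^2 u(x)^2 dx = ∫_0^2 (4*x^8 + 4*x^7 + 13*x^6 - 2*x^5 + 17*x^4 - 6*x^3 + 22*x^2 - 12*x + 9) dx. Term by term:
    ∫_0^2 4*x^8 dx = 2048/9;  ∫_0^2 4*x^7 dx = 128;  ∫_0^2 13*x^6 dx = 1664/7;
    ∫_0^2 -2*x^5 dx = -64/3;  ∫_0^2 17*x^4 dx = 544/5;  ∫_0^2 -6*x^3 dx = -24;
    ∫_0^2 22*x^2 dx = 176/3;  ∫_0^2 -12*x dx = -24;  ∫_0^2 9 dx = 18.
  Sum: 2048/9 + 128 + 1664/7 − 64/3 + 544/5 − 24 + 176/3 − 24 + 18 = 223462/315.
  ∫_0^2 u'(x)^2 dx = ∫_0^2 (64*x^6 + 48*x^5 + 105*x^4 + 4*x^3 + 24*x^2 - 24*x + 4) dx. Term by term:
    ∫_0^2 64*x^6 dx = 8192/7;  ∫_0^2 48*x^5 dx = 512;  ∫_0^2 105*x^4 dx = 672;
    ∫_0^2 4*x^3 dx = 16;  ∫_0^2 24*x^2 dx = 64;  ∫_0^2 -24*x dx = -48;
    ∫_0^2 4 dx = 8.
  Sum: 8192/7 + 512 + 672 + 16 + 64 − 48 + 8 = 16760/7.
Adding: ||u||_{H^1}^2 = 223462/315 + 16760/7 = 139666/45.


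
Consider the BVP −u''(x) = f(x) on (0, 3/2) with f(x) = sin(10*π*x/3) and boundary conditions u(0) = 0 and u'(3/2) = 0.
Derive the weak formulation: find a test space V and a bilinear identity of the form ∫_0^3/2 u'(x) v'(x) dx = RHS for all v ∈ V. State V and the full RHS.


V = {v ∈ H^1(0, 3/2) : v(0) = 0} (test functions vanish at x = 0 where u is specified); weak form: ∫_0^3/2 u'v' dx = ∫_0^3/2 (sin(10*π*x/3)) v dx for all v ∈ V.

Multiply both sides by a test function v and integrate from 0 to 3/2:
  ∫_0^3/2 −u''(x) v(x) dx = ∫_0^3/2 f(x) v(x) dx.
Integrate the LHS by parts once:
  ∫_0^3/2 −u'' v dx = −[u'(x) v(x)]_0^3/2 + ∫_0^3/2 u'(x) v'(x) dx.
Thus ∫_0^3/2 u'(x) v'(x) dx = ∫_0^3/2 f(x) v(x) dx + [u'(x) v(x)]_0^3/2.
Choose V so that boundary terms are either known or forced to vanish.
Mixed BC: u(0) = 0 (Dirichlet) and u'(3/2) = 0 (Neumann). Define V = {v ∈ H^1(0, 3/2) : v(0) = 0}. Then [u' v]_0^3/2 = u'(3/2)·v(3/2) − u'(0)·0 = 0.
Weak formulation: find u (satisfying any essential BC) such that ∫_0^3/2 u'(x) v'(x) dx = ∫_0^3/2 f v dx for all v ∈ V (Dirichlet at 0 absorbed into V; the Neumann datum at x = 3/2 is zero, so no boundary term remains).
Substituting f(x) = sin(10*π*x/3), the right-hand side is ∫_0^3/2 (sin(10*π*x/3)) v dx.


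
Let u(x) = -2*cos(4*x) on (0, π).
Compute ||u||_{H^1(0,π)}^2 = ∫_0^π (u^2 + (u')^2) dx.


||u||_{H^1(0,π)}^2 = 34*π

u'(x) = 8*sin(4*x).
Expand u² and (u')² and integrate term by term on (0, π), using: for integers n ≥ 1, ∫_0^π sin²(nx) dx = ∫_0^π cos²(nx) dx = π/2; for n ≠ n', ∫_0^π sin(nx)sin(n'x) dx = ∫_0^π cos(nx)cos(n'x) dx = 0; and by product-to-sum, ∫_0^π sin(nx)cos(n'x) dx = ½∫_0^π [sin((n+n')x) + sin((n−n')x)] dx, which is 0 when n+n' is even and 2n/(n²−n'²) when n+n' is odd (it need not vanish on (0, π)).
  u² squared terms: (-2)²·∫cos(4x)² dx = 4·π/2 = 2*π.
  So ∫_0^π u² dx = 2*π.
  (u')² squared terms: (8)²·∫sin(4x)² dx = 64·π/2 = 32*π.
  So ∫_0^π (u')² dx = 32*π.
||u||_{H^1}^2 = (2*π) + (32*π) = 34*π.


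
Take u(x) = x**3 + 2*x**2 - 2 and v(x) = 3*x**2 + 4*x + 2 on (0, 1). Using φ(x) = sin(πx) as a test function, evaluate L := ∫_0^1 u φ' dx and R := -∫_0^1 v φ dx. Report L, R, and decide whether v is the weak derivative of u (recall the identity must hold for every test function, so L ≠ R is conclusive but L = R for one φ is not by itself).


LHS = -7/π + 12/π^3, RHS = -11/π + 12/π^3. No, v is not the weak derivative of u.

u(x) = x**3 + 2*x**2 - 2, classical derivative u'(x) = 3*x**2 + 4*x.
φ(x) = sin(πx), so φ'(x) = π*cos(π*x).
Note φ(0) = φ(1) = 0, so the boundary term u·φ vanishes.
LHS = ∫_0^1 u(x) φ'(x) dx = ∫_0^1 (π*x^3*cos(π*x) + 2*π*x^2*cos(π*x) - 2*π*cos(π*x)) dx. Term by term:
  ∫_0^1 -2*π*cos(π*x) dx = 0;  ∫_0^1 π*x^3*cos(π*x) dx = -3/π + 12/π^3;  ∫_0^1 2*π*x^2*cos(π*x) dx = -4/π.
Sum: 0 + -3/π + 12/π^3 − 4/π = -7/π + 12/π^3.
So LHS = -7/π + 12/π^3.
∫_0^1 v(x) φ(x) dx = ∫_0^1 (3*x^2*sin(π*x) + 4*x*sin(π*x) + 2*sin(π*x)) dx. Term by term:
  ∫_0^1 2*sin(π*x) dx = 4/π;  ∫_0^1 3*x^2*sin(π*x) dx = -12/π^3 + 3/π;  ∫_0^1 4*x*sin(π*x) dx = 4/π.
Sum: 4/π + -12/π^3 + 3/π + 4/π = -12/π^3 + 11/π.
So RHS = -∫_0^1 v(x) φ(x) dx = -11/π + 12/π^3.
LHS − RHS = 4/π ≠ 0, so the identity fails.
(For a valid weak derivative the identity must hold for EVERY test function, in particular this one. The failure shows v is NOT the weak derivative of u.)
Correct weak derivative would be u'(x) = 3*x**2 + 4*x.


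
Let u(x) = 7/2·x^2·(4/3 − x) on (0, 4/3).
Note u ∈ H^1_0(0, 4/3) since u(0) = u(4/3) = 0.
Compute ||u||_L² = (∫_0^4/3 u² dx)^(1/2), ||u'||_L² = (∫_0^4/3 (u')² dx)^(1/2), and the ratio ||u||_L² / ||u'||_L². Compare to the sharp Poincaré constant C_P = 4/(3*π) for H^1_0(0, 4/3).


||u||_L² / ||u'||_L² = 2*sqrt(14)/21 < C_P = 4/(3*π).

u(x) = 7/2·x^2·(4/3 − x), so u'(x) = 7*x*(8 - 9*x)/6.
u(x) = 7/2·x^2·(4/3 − x) vanishes at x = 0 and x = 4/3, so u ∈ H^1_0(0, 4/3). Differentiate via the product rule and integrate the resulting polynomials term by term.
  ∫_0^4/3 u² dx = ∫_0^4/3 (49*x^6/4 - 98*x^5/3 + 196*x^4/9) dx. Term by term:
    ∫_0^4/3 49*x^6/4 dx = 28672/2187;  ∫_0^4/3 -98*x^5/3 dx = -200704/6561;  ∫_0^4/3 196*x^4/9 dx = 200704/10935.
  Sum: 28672/2187 − 200704/6561 + 200704/10935 = 28672/32805.
  ∫_0^4/3 (u')² dx = ∫_0^4/3 (441*x^4/4 - 196*x^3 + 784*x^2/9) dx. Term by term:
    ∫_0^4/3 441*x^4/4 dx = 12544/135;  ∫_0^4/3 -196*x^3 dx = -12544/81;  ∫_0^4/3 784*x^2/9 dx = 50176/729.
  Sum: 12544/135 − 12544/81 + 50176/729 = 25088/3645.
∫_0^4/3 u² dx = 28672/32805, so ||u||_L² = 64*sqrt(35)/405.
∫_0^4/3 (u')² dx = 25088/3645, so ||u'||_L² = 112*sqrt(10)/135.
Ratio ||u||_L² / ||u'||_L² = 2*sqrt(14)/21.
Sharp Poincaré constant on H^1_0(0, 4/3) is C_P = L/π = 4/(3*π), achieved by sin(3*π/4·x).
A polynomial bump cannot attain the sharp Poincaré constant (only the first sine eigenfunction does), so the ratio is strictly less than C_P, consistent with ||u||_L² ≤ C_P ||u'||_L².


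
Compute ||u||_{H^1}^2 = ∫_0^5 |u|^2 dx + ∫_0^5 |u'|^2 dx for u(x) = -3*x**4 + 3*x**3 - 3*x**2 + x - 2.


||u||_{H^1}^2 = 209527925/84

The H^1 norm (squared) on an interval (0, L) is
  ||u||_{H^1}^2 = ∫_0^L u(x)^2 dx + ∫_0^L u'(x)^2 dx.
Compute u'(x) = -12*x**3 + 9*x**2 - 6*x + 1.
Then u(x)^2 = 9*x**8 - 18*x**7 + 27*x**6 - 24*x**5 + 27*x**4 - 18*x**3 + 13*x**2 - 4*x + 4 and u'(x)^2 = 144*x**6 - 216*x**5 + 225*x**4 - 132*x**3 + 54*x**2 - 12*x + 1.
Integrate each monomial from 0 to 5 using ∫_0^5 c·x^n dx = c·5^(n+1)/(n+1):
  ∫_0^5 u(x)^2 dx = ∫_0^5 (9*x^8 - 18*x^7 + 27*x^6 - 24*x^5 + 27*x^4 - 18*x^3 + 13*x^2 - 4*x + 4) dx. Term by term:
    ∫_0^5 9*x^8 dx = 1953125;  ∫_0^5 -18*x^7 dx = -3515625/4;  ∫_0^5 27*x^6 dx = 2109375/7;
    ∫_0^5 -24*x^5 dx = -62500;  ∫_0^5 27*x^4 dx = 16875;  ∫_0^5 -18*x^3 dx = -5625/2;
    ∫_0^5 13*x^2 dx = 1625/3;  ∫_0^5 -4*x dx = -50;  ∫_0^5 4 dx = 20.
  Sum: 1953125 − 3515625/4 + 2109375/7 − 62500 + 16875 − 5625/2 + 1625/3 − 50 + 20 = 111521105/84.
  ∫_0^5 u'(x)^2 dx = ∫_0^5 (144*x^6 - 216*x^5 + 225*x^4 - 132*x^3 + 54*x^2 - 12*x + 1) dx. Term by term:
    ∫_0^5 144*x^6 dx = 11250000/7;  ∫_0^5 -216*x^5 dx = -562500;  ∫_0^5 225*x^4 dx = 140625;
    ∫_0^5 -132*x^3 dx = -20625;  ∫_0^5 54*x^2 dx = 2250;  ∫_0^5 -12*x dx = -150;
    ∫_0^5 1 dx = 5.
  Sum: 11250000/7 − 562500 + 140625 − 20625 + 2250 − 150 + 5 = 8167235/7.
Adding: ||u||_{H^1}^2 = 111521105/84 + 8167235/7 = 209527925/84.


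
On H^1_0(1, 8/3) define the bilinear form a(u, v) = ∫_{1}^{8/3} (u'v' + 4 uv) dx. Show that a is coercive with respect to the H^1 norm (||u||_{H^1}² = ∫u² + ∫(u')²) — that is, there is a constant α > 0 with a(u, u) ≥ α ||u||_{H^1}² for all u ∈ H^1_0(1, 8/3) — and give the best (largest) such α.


α = 1

Coercivity of a(·,·) on H^1_0(1, 8/3) means a(u, u) ≥ α ||u||_{H^1}² for every u ∈ H^1_0.
The interval has length L = 5/3, and Poincaré/coercivity depend only on L. Here a(u, u) = ∫(u')² + (4)·∫u².
Here c = 4 ≥ 1, so a(u,u) = ∫(u')² + c∫u² ≥ ∫(u')² + ∫u² = ||u||_{H^1}², i.e. α = 1 works. No larger α is possible: a(u,u) ≥ α||u||_{H^1}² means (1−α)∫(u')² ≥ (α−c)∫u², and for the modes u_n = sin(nπ(x−x₀)/L) (x₀ the left endpoint) one has ∫u_n²/∫(u_n')² = (L/(nπ))² → 0, so a(u_n,u_n)/||u_n||_{H^1}² → 1. Hence the optimal constant is α = 1.
Therefore α = 1.


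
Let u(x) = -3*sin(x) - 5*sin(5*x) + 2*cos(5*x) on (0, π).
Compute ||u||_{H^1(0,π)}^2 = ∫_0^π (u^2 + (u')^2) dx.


||u||_{H^1(0,π)}^2 = 386*π

u'(x) = -10*sin(5*x) - 3*cos(x) - 25*cos(5*x).
Expand u² and (u')² and integrate term by term on (0, π), using: for integers n ≥ 1, ∫_0^π sin²(nx) dx = ∫_0^π cos²(nx) dx = π/2; for n ≠ n', ∫_0^π sin(nx)sin(n'x) dx = ∫_0^π cos(nx)cos(n'x) dx = 0; and by product-to-sum, ∫_0^π sin(nx)cos(n'x) dx = ½∫_0^π [sin((n+n')x) + sin((n−n')x)] dx, which is 0 when n+n' is even and 2n/(n²−n'²) when n+n' is odd (it need not vanish on (0, π)).
  u² squared terms: (-5)²·∫sin(5x)² dx = 25·π/2 = 25*π/2;  (-3)²·∫sin(x)² dx = 9·π/2 = 9*π/2;  (2)²·∫cos(5x)² dx = 4·π/2 = 2*π.
  u² cross terms: 2·(-5)·(-3)·∫sin(5x)·sin(x) dx = 30·(0) = 0;  2·(-5)·(2)·∫sin(5x)·cos(5x) dx = -20·(0) = 0;  2·(-3)·(2)·∫sin(x)·cos(5x) dx = -12·(0) = 0.
  So ∫_0^π u² dx = 25*π/2 + 9*π/2 + 2*π + 0 + 0 + 0 = 19*π.
  (u')² squared terms: (-25)²·∫cos(5x)² dx = 625·π/2 = 625*π/2;  (-10)²·∫sin(5x)² dx = 100·π/2 = 50*π;  (-3)²·∫cos(x)² dx = 9·π/2 = 9*π/2.
  (u')² cross terms: 2·(-25)·(-10)·∫cos(5x)·sin(5x) dx = 500·(0) = 0;  2·(-25)·(-3)·∫cos(5x)·cos(x) dx = 150·(0) = 0;  2·(-10)·(-3)·∫sin(5x)·cos(x) dx = 60·(0) = 0.
  So ∫_0^π (u')² dx = 625*π/2 + 50*π + 9*π/2 + 0 + 0 + 0 = 367*π.
||u||_{H^1}^2 = (19*π) + (367*π) = 386*π.


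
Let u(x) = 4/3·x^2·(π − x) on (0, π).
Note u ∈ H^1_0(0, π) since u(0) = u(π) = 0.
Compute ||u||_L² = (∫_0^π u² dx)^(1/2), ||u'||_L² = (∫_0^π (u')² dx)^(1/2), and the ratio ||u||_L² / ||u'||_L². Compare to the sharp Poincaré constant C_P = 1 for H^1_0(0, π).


||u||_L² / ||u'||_L² = sqrt(14)*π/14 < C_P = 1.

u(x) = 4/3·x^2·(π − x), so u'(x) = 4*x*(-3*x + 2*π)/3.
u(x) = 4/3·x^2·(π − x) vanishes at x = 0 and x = π, so u ∈ H^1_0(0, π). Differentiate via the product rule and integrate the resulting polynomials term by term.
  ∫_0^π u² dx = ∫_0^π (16*x^6/9 - 32*π*x^5/9 + 16*π^2*x^4/9) dx. Term by term:
    ∫_0^π 16*x^6/9 dx = 16*π^7/63;  ∫_0^π -32*π*x^5/9 dx = -16*π^7/27;  ∫_0^π 16*π^2*x^4/9 dx = 16*π^7/45.
  Sum: 16*π^7/63 − 16*π^7/27 + 16*π^7/45 = 16*π^7/945.
  ∫_0^π (u')² dx = ∫_0^π (16*x^4 - 64*π*x^3/3 + 64*π^2*x^2/9) dx. Term by term:
    ∫_0^π 16*x^4 dx = 16*π^5/5;  ∫_0^π -64*π*x^3/3 dx = -16*π^5/3;  ∫_0^π 64*π^2*x^2/9 dx = 64*π^5/27.
  Sum: 16*π^5/5 − 16*π^5/3 + 64*π^5/27 = 32*π^5/135.
∫_0^π u² dx = 16*π^7/945, so ||u||_L² = 4*sqrt(105)*π^(7/2)/315.
∫_0^π (u')² dx = 32*π^5/135, so ||u'||_L² = 4*sqrt(30)*π^(5/2)/45.
Ratio ||u||_L² / ||u'||_L² = sqrt(14)*π/14.
Sharp Poincaré constant on H^1_0(0, π) is C_P = L/π = 1, achieved by sin(x).
A polynomial bump cannot attain the sharp Poincaré constant (only the first sine eigenfunction does), so the ratio is strictly less than C_P, consistent with ||u||_L² ≤ C_P ||u'||_L².


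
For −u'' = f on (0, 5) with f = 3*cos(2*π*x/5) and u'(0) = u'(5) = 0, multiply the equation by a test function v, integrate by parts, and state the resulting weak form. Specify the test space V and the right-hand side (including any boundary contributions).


V = H^1(0, 5) (no boundary constraint on v; u is determined up to an additive constant); weak form: ∫_0^5 u'v' dx = ∫_0^5 (3*cos(2*π*x/5)) v dx for all v ∈ V.

Multiply both sides by a test function v and integrate from 0 to 5:
  ∫_0^5 −u''(x) v(x) dx = ∫_0^5 f(x) v(x) dx.
Integrate the LHS by parts once:
  ∫_0^5 −u'' v dx = −[u'(x) v(x)]_0^5 + ∫_0^5 u'(x) v'(x) dx.
Thus ∫_0^5 u'(x) v'(x) dx = ∫_0^5 f(x) v(x) dx + [u'(x) v(x)]_0^5.
Choose V so that boundary terms are either known or forced to vanish.
u has homogeneous Neumann: u'(0) = u'(5) = 0. So [u' v]_0^5 = 0·v(5) − 0·v(0) = 0 for any v; take V = H^1(0, 5).
Weak formulation: find u (satisfying any essential BC) such that ∫_0^5 u'(x) v'(x) dx = ∫_0^5 f v dx for all v ∈ V (homogeneous Neumann, so boundary terms vanish).
Substituting f(x) = 3*cos(2*π*x/5), the right-hand side is ∫_0^5 (3*cos(2*π*x/5)) v dx.
Compatibility check (pure Neumann): taking v ≡ 1 ∈ V gives 0 = ∫_0^5 f dx + (0) − (0), i.e. ∫_0^5 f dx must equal u'(0) − u'(5) = 0. Indeed ∫_0^5 (3*cos(2*π*x/5)) dx = 0, so the data are compatible. The solution is then unique only up to an additive constant (fix it e.g. by requiring ∫_0^5 u dx = 0).


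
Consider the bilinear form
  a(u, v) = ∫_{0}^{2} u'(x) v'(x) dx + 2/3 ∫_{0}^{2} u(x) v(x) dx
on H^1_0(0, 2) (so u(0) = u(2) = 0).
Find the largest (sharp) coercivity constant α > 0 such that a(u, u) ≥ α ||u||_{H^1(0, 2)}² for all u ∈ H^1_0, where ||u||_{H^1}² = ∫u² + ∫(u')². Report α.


α = (8/3 + π^2)/(4 + π^2)

Coercivity of a(·,·) on H^1_0(0, 2) means a(u, u) ≥ α ||u||_{H^1}² for every u ∈ H^1_0.
The interval has length L = 2, and Poincaré/coercivity depend only on L. Here a(u, u) = ∫(u')² + (2/3)·∫u².
Here 0 < c = 2/3 < 1. The condition a(u,u) ≥ α||u||_{H^1}² reads (1−α)∫(u')² ≥ (α−c)∫u². Any admissible α is ≤ 1 (rapidly oscillating u have ∫u²/∫(u')² → 0), and α = 1 would force 0 ≥ (1−c)∫u², impossible since c < 1; so 1−α > 0. By the sharp Poincaré inequality on H^1_0 of an interval of length L, ∫(u')² ≥ (π/L)²∫u² with equality for the first sine mode sin(π(x−x₀)/L) (x₀ the left endpoint), so the inequality holds for all u iff (1−α)(π/L)² ≥ α − c, i.e. α ≤ ((π/L)² + c)/((π/L)² + 1) = (1 + c(L/π)²)/(1 + (L/π)²). With (π/L)² = π^2/4 and c = 2/3, the largest admissible constant is α = ((π/L)² + c)/((π/L)² + 1).
Simplifying, α = (8/3 + π^2)/(4 + π^2).


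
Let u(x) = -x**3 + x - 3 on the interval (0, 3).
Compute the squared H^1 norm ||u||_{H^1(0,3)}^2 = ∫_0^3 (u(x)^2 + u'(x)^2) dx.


||u||_{H^1}^2 = 51249/70

The H^1 norm (squared) on an interval (0, L) is
  ||u||_{H^1}^2 = ∫_0^L u(x)^2 dx + ∫_0^L u'(x)^2 dx.
Compute u'(x) = 1 - 3*x**2.
Then u(x)^2 = x**6 - 2*x**4 + 6*x**3 + x**2 - 6*x + 9 and u'(x)^2 = 9*x**4 - 6*x**2 + 1.
Integrate each monomial from 0 to 3 using ∫_0^3 c·x^n dx = c·3^(n+1)/(n+1):
  ∫_0^3 u(x)^2 dx = ∫_0^3 (x^6 - 2*x^4 + 6*x^3 + x^2 - 6*x + 9) dx. Term by term:
    ∫_0^3 x^6 dx = 2187/7;  ∫_0^3 -2*x^4 dx = -486/5;  ∫_0^3 6*x^3 dx = 243/2;
    ∫_0^3 x^2 dx = 9;  ∫_0^3 -6*x dx = -27;  ∫_0^3 9 dx = 27.
  Sum: 2187/7 − 486/5 + 243/2 + 9 − 27 + 27 = 24201/70.
  ∫_0^3 u'(x)^2 dx = ∫_0^3 (9*x^4 - 6*x^2 + 1) dx. Term by term:
    ∫_0^3 9*x^4 dx = 2187/5;  ∫_0^3 -6*x^2 dx = -54;  ∫_0^3 1 dx = 3.
  Sum: 2187/5 − 54 + 3 = 1932/5.
Adding: ||u||_{H^1}^2 = 24201/70 + 1932/5 = 51249/70.


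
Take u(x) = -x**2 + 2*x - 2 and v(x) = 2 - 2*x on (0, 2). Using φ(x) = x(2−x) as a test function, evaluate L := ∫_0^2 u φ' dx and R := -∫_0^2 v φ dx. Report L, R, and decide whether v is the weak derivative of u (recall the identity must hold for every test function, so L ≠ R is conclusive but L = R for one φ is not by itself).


LHS = 0, RHS = 0. Yes, v = u' weakly.

u(x) = -x**2 + 2*x - 2, classical derivative u'(x) = 2 - 2*x.
φ(x) = x(2−x), so φ'(x) = 2 - 2*x.
Note φ(0) = φ(2) = 0, so the boundary term u·φ vanishes.
LHS = ∫_0^2 u(x) φ'(x) dx = ∫_0^2 (2*x^3 - 6*x^2 + 8*x - 4) dx. Term by term:
  ∫_0^2 2*x^3 dx = 8;  ∫_0^2 -6*x^2 dx = -16;  ∫_0^2 8*x dx = 16;
  ∫_0^2 -4 dx = -8.
Sum: 8 − 16 + 16 − 8 = 0.
So LHS = 0.
∫_0^2 v(x) φ(x) dx = ∫_0^2 (2*x^3 - 6*x^2 + 4*x) dx. Term by term:
  ∫_0^2 2*x^3 dx = 8;  ∫_0^2 -6*x^2 dx = -16;  ∫_0^2 4*x dx = 8.
Sum: 8 − 16 + 8 = 0.
So RHS = -∫_0^2 v(x) φ(x) dx = 0.
LHS = RHS, so the identity holds for this test φ.
Moreover u is smooth here and v(x) = u'(x) = 2 - 2*x pointwise, so the identity holds for every test function. Hence v is the weak derivative of u.


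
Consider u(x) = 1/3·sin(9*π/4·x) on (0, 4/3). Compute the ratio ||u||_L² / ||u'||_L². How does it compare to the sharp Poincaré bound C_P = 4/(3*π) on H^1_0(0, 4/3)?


||u||_L² / ||u'||_L² = 4/(9*π) < C_P = 4/(3*π).

u(x) = 1/3·sin(9*π/4·x), so u'(x) = 3*π*cos(9*π*x/4)/4.
Writing u(x) = A·sin(kπx/L) with A = 1/3 and k = 3, use ∫_0^L sin²(kπx/L) dx = L/2 and ∫_0^L cos²(kπx/L) dx = L/2.
u² = 1/9·sin²(9*π/4·x) and (u')² = 9*π^2/16·cos²(9*π/4·x), and each of sin², cos² integrates to L/2 = 2/3 over (0, 4/3).
∫_0^4/3 u² dx = 2/27, so ||u||_L² = sqrt(6)/9.
∫_0^4/3 (u')² dx = 3*π^2/8, so ||u'||_L² = sqrt(6)*π/4.
Ratio ||u||_L² / ||u'||_L² = 4/(9*π).
Sharp Poincaré constant on H^1_0(0, 4/3) is C_P = L/π = 4/(3*π), achieved by sin(3*π/4·x).
This is the k = 3 harmonic; the ratio L/(kπ) is strictly less than C_P = L/π, consistent with the sharp inequality ||u||_L² ≤ C_P ||u'||_L².


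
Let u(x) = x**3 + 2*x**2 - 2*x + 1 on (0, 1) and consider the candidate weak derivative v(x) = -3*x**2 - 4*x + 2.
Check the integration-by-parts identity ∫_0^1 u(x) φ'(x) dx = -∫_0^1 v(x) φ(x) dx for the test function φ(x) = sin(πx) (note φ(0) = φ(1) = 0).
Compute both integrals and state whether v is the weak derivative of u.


LHS = -3/π + 12/π^3, RHS = -12/π^3 + 3/π. No, v is not the weak derivative of u.

u(x) = x**3 + 2*x**2 - 2*x + 1, classical derivative u'(x) = 3*x**2 + 4*x - 2.
φ(x) = sin(πx), so φ'(x) = π*cos(π*x).
Note φ(0) = φ(1) = 0, so the boundary term u·φ vanishes.
LHS = ∫_0^1 u(x) φ'(x) dx = ∫_0^1 (π*x^3*cos(π*x) + 2*π*x^2*cos(π*x) - 2*π*x*cos(π*x) + π*cos(π*x)) dx. Term by term:
  ∫_0^1 π*cos(π*x) dx = 0;  ∫_0^1 π*x^3*cos(π*x) dx = -3/π + 12/π^3;  ∫_0^1 -2*π*x*cos(π*x) dx = 4/π;
  ∫_0^1 2*π*x^2*cos(π*x) dx = -4/π.
Sum: 0 + -3/π + 12/π^3 + 4/π − 4/π = -3/π + 12/π^3.
So LHS = -3/π + 12/π^3.
∫_0^1 v(x) φ(x) dx = ∫_0^1 (-3*x^2*sin(π*x) - 4*x*sin(π*x) + 2*sin(π*x)) dx. Term by term:
  ∫_0^1 2*sin(π*x) dx = 4/π;  ∫_0^1 -4*x*sin(π*x) dx = -4/π;  ∫_0^1 -3*x^2*sin(π*x) dx = -3/π + 12/π^3.
Sum: 4/π − 4/π + -3/π + 12/π^3 = -3/π + 12/π^3.
So RHS = -∫_0^1 v(x) φ(x) dx = -12/π^3 + 3/π.
LHS − RHS = -6/π + 24/π^3 ≠ 0, so the identity fails.
(For a valid weak derivative the identity must hold for EVERY test function, in particular this one. The failure shows v is NOT the weak derivative of u.)
Correct weak derivative would be u'(x) = 3*x**2 + 4*x - 2.
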